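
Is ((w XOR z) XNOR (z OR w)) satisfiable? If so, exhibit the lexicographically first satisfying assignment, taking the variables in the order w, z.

w=0, z=0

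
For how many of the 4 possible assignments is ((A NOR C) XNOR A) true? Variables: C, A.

Satisfying assignments: (1,0)
Count: 1 out of 4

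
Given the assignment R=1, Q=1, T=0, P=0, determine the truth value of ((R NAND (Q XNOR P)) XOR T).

Substituting: ((1 NAND (1 XNOR 0)) XOR 0)
= 1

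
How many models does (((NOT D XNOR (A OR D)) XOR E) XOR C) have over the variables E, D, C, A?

Satisfying assignments: (0,0,0,1), (0,0,1,0), (0,1,1,0), (0,1,1,1), (1,0,0,0), (1,0,1,1), (1,1,0,0), (1,1,0,1)
Count: 8 out of 16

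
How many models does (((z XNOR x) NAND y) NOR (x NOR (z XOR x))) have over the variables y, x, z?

Satisfying assignments: (1,1,1)
Count: 1 out of 8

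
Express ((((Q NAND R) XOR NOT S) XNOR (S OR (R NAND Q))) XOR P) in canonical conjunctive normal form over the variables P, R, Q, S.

(P OR R OR Q OR S) AND (P OR R OR NOT Q OR S) AND (P OR NOT R OR Q OR S) AND (P OR NOT R OR NOT Q OR S) AND (P OR NOT R OR NOT Q OR NOT S) AND (NOT P OR R OR Q OR NOT S) AND (NOT P OR R OR NOT Q OR NOT S) AND (NOT P OR NOT R OR Q OR NOT S)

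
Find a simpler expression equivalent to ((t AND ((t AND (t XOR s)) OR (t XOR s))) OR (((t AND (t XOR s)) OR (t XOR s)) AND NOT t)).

By distribution ((E AND v) OR (E AND NOT v) = E) then absorption (E OR (E AND v) = E):
= (t XOR s)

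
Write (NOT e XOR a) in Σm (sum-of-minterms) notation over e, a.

Σm(0, 3) = (NOT e AND NOT a) OR (e AND a)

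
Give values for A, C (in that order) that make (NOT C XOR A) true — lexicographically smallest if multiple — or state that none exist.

A=0, C=0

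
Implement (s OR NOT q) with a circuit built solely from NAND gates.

((s NAND s) NAND ((q NAND q) NAND (q NAND q)))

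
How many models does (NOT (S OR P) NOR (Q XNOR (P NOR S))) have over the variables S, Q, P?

Satisfying assignments: (0,1,1), (1,1,0), (1,1,1)
Count: 3 out of 8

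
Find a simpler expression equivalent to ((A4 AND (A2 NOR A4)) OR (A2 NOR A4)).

By absorption (E OR (E AND v) = E):
= (A2 NOR A4)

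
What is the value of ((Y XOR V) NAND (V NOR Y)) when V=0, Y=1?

Substituting: ((1 XOR 0) NAND (0 NOR 1))
= 1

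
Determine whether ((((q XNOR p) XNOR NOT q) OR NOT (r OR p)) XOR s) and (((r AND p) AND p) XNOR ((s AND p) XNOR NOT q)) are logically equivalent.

No. Counterexample: with r=0, p=0, s=0, q=1, Expression 1 = 1 but Expression 2 = 0.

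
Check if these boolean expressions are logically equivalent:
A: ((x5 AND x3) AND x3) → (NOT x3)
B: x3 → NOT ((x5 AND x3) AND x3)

Yes, Contrapositive is always equivalent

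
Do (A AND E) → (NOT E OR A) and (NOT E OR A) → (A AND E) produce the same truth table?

No, Converse is not equivalent to original (counterexample: E=0, A=0)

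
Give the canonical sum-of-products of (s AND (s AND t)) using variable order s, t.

Σm(3) = (s AND t)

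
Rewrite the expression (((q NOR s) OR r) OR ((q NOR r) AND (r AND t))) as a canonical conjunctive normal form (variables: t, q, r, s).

(t OR q OR r OR NOT s) AND (t OR NOT q OR r OR s) AND (t OR NOT q OR r OR NOT s) AND (NOT t OR q OR r OR NOT s) AND (NOT t OR NOT q OR r OR s) AND (NOT t OR NOT q OR r OR NOT s)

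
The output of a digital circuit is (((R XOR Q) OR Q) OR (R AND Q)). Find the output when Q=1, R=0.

Substituting: (((0 XOR 1) OR 1) OR (0 AND 1))
= 1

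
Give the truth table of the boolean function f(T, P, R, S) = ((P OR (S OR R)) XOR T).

T | P | R | S | Output
----------------------
0 | 0 | 0 | 0 | 0
0 | 0 | 0 | 1 | 1
0 | 0 | 1 | 0 | 1
0 | 0 | 1 | 1 | 1
0 | 1 | 0 | 0 | 1
0 | 1 | 0 | 1 | 1
0 | 1 | 1 | 0 | 1
0 | 1 | 1 | 1 | 1
1 | 0 | 0 | 0 | 1
1 | 0 | 0 | 1 | 0
1 | 0 | 1 | 0 | 0
1 | 0 | 1 | 1 | 0
1 | 1 | 0 | 0 | 0
1 | 1 | 0 | 1 | 0
1 | 1 | 1 | 0 | 0
1 | 1 | 1 | 1 | 0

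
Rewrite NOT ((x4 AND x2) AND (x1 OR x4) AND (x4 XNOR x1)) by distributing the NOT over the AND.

NOT (x4 AND x2) OR NOT (x1 OR x4) OR NOT (x4 XNOR x1)
De Morgan's: NOT(AND of terms) = OR of negations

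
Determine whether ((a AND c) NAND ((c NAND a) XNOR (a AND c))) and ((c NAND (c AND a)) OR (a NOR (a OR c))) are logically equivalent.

No. Counterexample: with a=1, c=1, Expression 1 = 1 but Expression 2 = 0.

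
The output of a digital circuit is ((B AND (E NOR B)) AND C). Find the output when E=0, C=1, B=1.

Substituting: ((1 AND (0 NOR 1)) AND 1)
= 0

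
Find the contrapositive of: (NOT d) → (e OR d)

Contrapositive: NOT (e OR d) → d
Note: A statement and its contrapositive are logically equivalent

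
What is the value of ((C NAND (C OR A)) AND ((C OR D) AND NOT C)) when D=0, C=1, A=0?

Substituting: ((1 NAND (1 OR 0)) AND ((1 OR 0) AND NOT 1))
= 0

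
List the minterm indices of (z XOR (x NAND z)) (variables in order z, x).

Σm(0, 1, 3) = (NOT z AND NOT x) OR (NOT z AND x) OR (z AND x)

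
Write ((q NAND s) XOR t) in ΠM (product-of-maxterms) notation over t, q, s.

ΠM(3, 4, 5, 6) = (t OR NOT q OR NOT s) AND (NOT t OR q OR s) AND (NOT t OR q OR NOT s) AND (NOT t OR NOT q OR s)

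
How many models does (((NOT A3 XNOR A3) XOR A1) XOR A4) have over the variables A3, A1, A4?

Satisfying assignments: (0,0,1), (0,1,0), (1,0,1), (1,1,0)
Count: 4 out of 8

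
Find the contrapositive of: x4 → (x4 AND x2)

Contrapositive: NOT (x4 AND x2) → NOT x4
Note: A statement and its contrapositive are logically equivalent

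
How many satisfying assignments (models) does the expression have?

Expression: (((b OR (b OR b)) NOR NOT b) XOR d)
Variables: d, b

Satisfying assignments: (1,0), (1,1)
Count: 2 out of 4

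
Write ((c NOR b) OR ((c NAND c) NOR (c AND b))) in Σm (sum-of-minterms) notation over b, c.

Σm(0, 1) = (NOT b AND NOT c) OR (NOT b AND c)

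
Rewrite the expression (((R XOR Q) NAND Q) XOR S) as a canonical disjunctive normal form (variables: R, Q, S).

(NOT R AND NOT Q AND NOT S) OR (NOT R AND Q AND S) OR (R AND NOT Q AND NOT S) OR (R AND Q AND NOT S)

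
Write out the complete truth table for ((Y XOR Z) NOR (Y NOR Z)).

Y | Z | Output
--------------
0 | 0 | 0
0 | 1 | 0
1 | 0 | 0
1 | 1 | 1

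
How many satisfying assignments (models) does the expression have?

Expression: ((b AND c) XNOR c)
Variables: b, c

Satisfying assignments: (0,0), (1,0), (1,1)
Count: 3 out of 4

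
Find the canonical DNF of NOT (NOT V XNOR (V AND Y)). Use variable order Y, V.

(NOT Y AND NOT V) OR (Y AND NOT V) OR (Y AND V)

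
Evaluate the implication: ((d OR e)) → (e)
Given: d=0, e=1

Antecedent ((d OR e)) = 1; consequent (e) = 1.
1 → 1 = 1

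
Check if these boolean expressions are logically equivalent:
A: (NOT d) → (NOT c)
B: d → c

No, Inverse is not equivalent to original (counterexample: c=0, a=0, d=1)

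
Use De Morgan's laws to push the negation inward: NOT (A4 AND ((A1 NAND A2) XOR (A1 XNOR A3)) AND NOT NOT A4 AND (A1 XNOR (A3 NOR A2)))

NOT A4 OR NOT ((A1 NAND A2) XOR (A1 XNOR A3)) OR NOT A4 OR NOT (A1 XNOR (A3 NOR A2))
De Morgan's: NOT(AND of terms) = OR of negations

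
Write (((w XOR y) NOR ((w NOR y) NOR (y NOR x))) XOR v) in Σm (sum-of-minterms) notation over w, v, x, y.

Σm(0, 2, 5, 7, 12, 13, 14, 15) = (NOT w AND NOT v AND NOT x AND NOT y) OR (NOT w AND NOT v AND x AND NOT y) OR (NOT w AND v AND NOT x AND y) OR (NOT w AND v AND x AND y) OR (w AND v AND NOT x AND NOT y) OR (w AND v AND NOT x AND y) OR (w AND v AND x AND NOT y) OR (w AND v AND x AND y)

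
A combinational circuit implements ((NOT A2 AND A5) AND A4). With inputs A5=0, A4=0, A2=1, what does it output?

Substituting: ((NOT 1 AND 0) AND 0)
= 0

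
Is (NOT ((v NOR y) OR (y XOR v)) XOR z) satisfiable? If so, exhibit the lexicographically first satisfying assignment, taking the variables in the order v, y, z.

v=0, y=0, z=1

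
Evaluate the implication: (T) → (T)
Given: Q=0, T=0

Antecedent (T) = 0; consequent (T) = 0.
0 → 0 = 1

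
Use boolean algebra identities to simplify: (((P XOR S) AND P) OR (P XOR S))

By absorption (E OR (E AND v) = E):
= (P XOR S)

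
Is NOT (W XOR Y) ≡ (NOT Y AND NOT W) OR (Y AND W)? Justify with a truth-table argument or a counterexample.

Yes, they are equivalent — the two output columns agree on all 4 assignments:
Y | W | Expression 1 | Expression 2
-----------------------------------
0 | 0 | 1 | 1
0 | 1 | 0 | 0
1 | 0 | 0 | 0
1 | 1 | 1 | 1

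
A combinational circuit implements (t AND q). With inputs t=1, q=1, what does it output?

Substituting: (1 AND 1)
= 1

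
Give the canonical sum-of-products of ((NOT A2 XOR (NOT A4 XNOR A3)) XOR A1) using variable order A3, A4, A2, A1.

Σm(0, 3, 5, 6, 9, 10, 12, 15) = (NOT A3 AND NOT A4 AND NOT A2 AND NOT A1) OR (NOT A3 AND NOT A4 AND A2 AND A1) OR (NOT A3 AND A4 AND NOT A2 AND A1) OR (NOT A3 AND A4 AND A2 AND NOT A1) OR (A3 AND NOT A4 AND NOT A2 AND A1) OR (A3 AND NOT A4 AND A2 AND NOT A1) OR (A3 AND A4 AND NOT A2 AND NOT A1) OR (A3 AND A4 AND A2 AND A1)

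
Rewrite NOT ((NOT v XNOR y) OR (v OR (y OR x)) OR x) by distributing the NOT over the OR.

NOT (NOT v XNOR y) AND NOT (v OR (y OR x)) AND NOT x
De Morgan's: NOT(OR of terms) = AND of negations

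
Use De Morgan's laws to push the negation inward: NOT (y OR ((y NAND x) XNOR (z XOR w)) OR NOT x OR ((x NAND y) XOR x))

NOT y AND NOT ((y NAND x) XNOR (z XOR w)) AND x AND NOT ((x NAND y) XOR x)
De Morgan's: NOT(OR of terms) = AND of negations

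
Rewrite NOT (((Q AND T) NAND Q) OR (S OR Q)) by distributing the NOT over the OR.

NOT ((Q AND T) NAND Q) AND NOT (S OR Q)
De Morgan's: NOT(OR of terms) = AND of negations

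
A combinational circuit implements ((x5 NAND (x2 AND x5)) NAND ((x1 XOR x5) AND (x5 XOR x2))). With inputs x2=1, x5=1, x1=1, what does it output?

Substituting: ((1 NAND (1 AND 1)) NAND ((1 XOR 1) AND (1 XOR 1)))
= 1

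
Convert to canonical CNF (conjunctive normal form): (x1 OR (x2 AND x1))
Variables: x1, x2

(x1 OR x2) AND (x1 OR NOT x2)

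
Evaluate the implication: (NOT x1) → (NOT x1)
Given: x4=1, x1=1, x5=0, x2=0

Antecedent (NOT x1) = 0; consequent (NOT x1) = 0.
0 → 0 = 1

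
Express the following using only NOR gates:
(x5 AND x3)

((x5 NOR x5) NOR (x3 NOR x3))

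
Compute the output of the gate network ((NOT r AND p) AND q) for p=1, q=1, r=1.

Substituting: ((NOT 1 AND 1) AND 1)
= 0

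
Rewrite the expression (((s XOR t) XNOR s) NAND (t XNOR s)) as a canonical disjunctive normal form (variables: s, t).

(NOT s AND t) OR (s AND NOT t) OR (s AND t)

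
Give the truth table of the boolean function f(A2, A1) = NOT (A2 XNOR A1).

A2 | A1 | Output
----------------
0 | 0 | 0
0 | 1 | 1
1 | 0 | 1
1 | 1 | 0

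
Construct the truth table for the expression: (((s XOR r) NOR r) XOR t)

t | r | s | Output
------------------
0 | 0 | 0 | 1
0 | 0 | 1 | 0
0 | 1 | 0 | 0
0 | 1 | 1 | 0
1 | 0 | 0 | 0
1 | 0 | 1 | 1
1 | 1 | 0 | 1
1 | 1 | 1 | 1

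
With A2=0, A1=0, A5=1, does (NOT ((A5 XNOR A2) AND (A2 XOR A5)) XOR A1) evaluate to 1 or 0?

Substituting: (NOT ((1 XNOR 0) AND (0 XOR 1)) XOR 0)
= 1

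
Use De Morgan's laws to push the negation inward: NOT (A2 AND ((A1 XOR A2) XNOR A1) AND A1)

NOT A2 OR NOT ((A1 XOR A2) XNOR A1) OR NOT A1
De Morgan's: NOT(AND of terms) = OR of negations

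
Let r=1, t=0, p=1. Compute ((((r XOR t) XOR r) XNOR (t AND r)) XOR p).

Substituting: ((((1 XOR 0) XOR 1) XNOR (0 AND 1)) XOR 1)
= 0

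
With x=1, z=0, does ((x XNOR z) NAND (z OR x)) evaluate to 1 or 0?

Substituting: ((1 XNOR 0) NAND (0 OR 1))
= 1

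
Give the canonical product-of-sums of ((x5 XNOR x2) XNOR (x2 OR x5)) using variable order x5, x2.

ΠM(0, 1, 2) = (x5 OR x2) AND (x5 OR NOT x2) AND (NOT x5 OR x2)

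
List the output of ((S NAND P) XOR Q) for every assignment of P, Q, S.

P | Q | S | Output
------------------
0 | 0 | 0 | 1
0 | 0 | 1 | 1
0 | 1 | 0 | 0
0 | 1 | 1 | 0
1 | 0 | 0 | 1
1 | 0 | 1 | 0
1 | 1 | 0 | 0
1 | 1 | 1 | 1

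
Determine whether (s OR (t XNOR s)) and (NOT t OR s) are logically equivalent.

Yes, they are equivalent — the two output columns agree on all 4 assignments:
t | s | Expression 1 | Expression 2
-----------------------------------
0 | 0 | 1 | 1
0 | 1 | 1 | 1
1 | 0 | 0 | 0
1 | 1 | 1 | 1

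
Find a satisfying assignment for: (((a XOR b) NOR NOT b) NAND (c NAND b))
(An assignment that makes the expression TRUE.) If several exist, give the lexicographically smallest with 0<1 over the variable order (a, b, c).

a=0, b=0, c=0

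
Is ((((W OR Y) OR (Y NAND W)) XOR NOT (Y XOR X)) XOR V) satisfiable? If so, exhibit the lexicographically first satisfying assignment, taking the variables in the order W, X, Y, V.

W=0, X=0, Y=0, V=1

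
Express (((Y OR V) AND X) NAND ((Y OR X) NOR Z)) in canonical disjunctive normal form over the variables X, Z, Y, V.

(NOT X AND NOT Z AND NOT Y AND NOT V) OR (NOT X AND NOT Z AND NOT Y AND V) OR (NOT X AND NOT Z AND Y AND NOT V) OR (NOT X AND NOT Z AND Y AND V) OR (NOT X AND Z AND NOT Y AND NOT V) OR (NOT X AND Z AND NOT Y AND V) OR (NOT X AND Z AND Y AND NOT V) OR (NOT X AND Z AND Y AND V) OR (X AND NOT Z AND NOT Y AND NOT V) OR (X AND NOT Z AND NOT Y AND V) OR (X AND NOT Z AND Y AND NOT V) OR (X AND NOT Z AND Y AND V) OR (X AND Z AND NOT Y AND NOT V) OR (X AND Z AND NOT Y AND V) OR (X AND Z AND Y AND NOT V) OR (X AND Z AND Y AND V)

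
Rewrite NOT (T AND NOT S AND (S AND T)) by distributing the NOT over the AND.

NOT T OR S OR NOT (S AND T)
De Morgan's: NOT(AND of terms) = OR of negations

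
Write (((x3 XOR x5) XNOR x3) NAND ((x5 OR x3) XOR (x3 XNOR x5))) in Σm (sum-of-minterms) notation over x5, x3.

Σm(2, 3) = (x5 AND NOT x3) OR (x5 AND x3)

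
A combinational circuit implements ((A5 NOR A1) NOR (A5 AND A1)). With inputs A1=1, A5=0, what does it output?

Substituting: ((0 NOR 1) NOR (0 AND 1))
= 1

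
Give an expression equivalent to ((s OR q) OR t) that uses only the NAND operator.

((((s NAND s) NAND (q NAND q)) NAND ((s NAND s) NAND (q NAND q))) NAND (t NAND t))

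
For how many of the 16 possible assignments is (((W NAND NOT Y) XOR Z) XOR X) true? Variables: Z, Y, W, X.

Satisfying assignments: (0,0,0,0), (0,0,1,1), (0,1,0,0), (0,1,1,0), (1,0,0,1), (1,0,1,0), (1,1,0,1), (1,1,1,1)
Count: 8 out of 16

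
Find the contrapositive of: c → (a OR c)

Contrapositive: NOT (a OR c) → NOT c
Note: A statement and its contrapositive are logically equivalent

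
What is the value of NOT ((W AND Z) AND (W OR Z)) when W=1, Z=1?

Substituting: NOT ((1 AND 1) AND (1 OR 1))
= 0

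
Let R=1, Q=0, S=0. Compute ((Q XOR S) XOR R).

Substituting: ((0 XOR 0) XOR 1)
= 1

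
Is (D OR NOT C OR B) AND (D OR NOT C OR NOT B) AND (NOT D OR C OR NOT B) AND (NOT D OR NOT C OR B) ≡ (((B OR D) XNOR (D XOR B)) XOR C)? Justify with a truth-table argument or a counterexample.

Yes, they are equivalent — the two output columns agree on all 8 assignments:
D | C | B | Expression 1 | Expression 2
---------------------------------------
0 | 0 | 0 | 1 | 1
0 | 0 | 1 | 1 | 1
0 | 1 | 0 | 0 | 0
0 | 1 | 1 | 0 | 0
1 | 0 | 0 | 1 | 1
1 | 0 | 1 | 0 | 0
1 | 1 | 0 | 0 | 0
1 | 1 | 1 | 1 | 1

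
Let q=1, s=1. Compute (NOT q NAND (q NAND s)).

Substituting: (NOT 1 NAND (1 NAND 1))
= 1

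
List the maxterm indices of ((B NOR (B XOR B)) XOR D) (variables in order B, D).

ΠM(1, 2) = (B OR NOT D) AND (NOT B OR D)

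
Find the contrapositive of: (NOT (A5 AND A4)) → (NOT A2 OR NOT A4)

Contrapositive: NOT (NOT A2 OR NOT A4) → (A5 AND A4)
Note: A statement and its contrapositive are logically equivalent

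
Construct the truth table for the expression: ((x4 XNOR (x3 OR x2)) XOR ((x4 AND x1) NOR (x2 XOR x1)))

x3 | x1 | x4 | x2 | Output
--------------------------
0 | 0 | 0 | 0 | 0
0 | 0 | 0 | 1 | 0
0 | 0 | 1 | 0 | 1
0 | 0 | 1 | 1 | 1
0 | 1 | 0 | 0 | 1
0 | 1 | 0 | 1 | 1
0 | 1 | 1 | 0 | 0
0 | 1 | 1 | 1 | 1
1 | 0 | 0 | 0 | 1
1 | 0 | 0 | 1 | 0
1 | 0 | 1 | 0 | 0
1 | 0 | 1 | 1 | 1
1 | 1 | 0 | 0 | 0
1 | 1 | 0 | 1 | 1
1 | 1 | 1 | 0 | 1
1 | 1 | 1 | 1 | 1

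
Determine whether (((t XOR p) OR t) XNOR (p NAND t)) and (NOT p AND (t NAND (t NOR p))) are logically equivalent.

No. Counterexample: with p=0, t=0, Expression 1 = 0 but Expression 2 = 1.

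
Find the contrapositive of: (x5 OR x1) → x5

Contrapositive: NOT x5 → NOT (x5 OR x1)
Note: A statement and its contrapositive are logically equivalent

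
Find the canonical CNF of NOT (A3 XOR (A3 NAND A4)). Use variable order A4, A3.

(A4 OR A3) AND (NOT A4 OR A3) AND (NOT A4 OR NOT A3)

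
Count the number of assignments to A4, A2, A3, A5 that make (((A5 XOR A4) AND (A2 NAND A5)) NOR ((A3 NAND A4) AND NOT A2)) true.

Satisfying assignments: (0,1,0,0), (0,1,0,1), (0,1,1,0), (0,1,1,1), (1,0,1,1), (1,1,0,1), (1,1,1,1)
Count: 7 out of 16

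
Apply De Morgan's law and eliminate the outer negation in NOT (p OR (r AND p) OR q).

NOT p AND NOT (r AND p) AND NOT q
De Morgan's: NOT(OR of terms) = AND of negations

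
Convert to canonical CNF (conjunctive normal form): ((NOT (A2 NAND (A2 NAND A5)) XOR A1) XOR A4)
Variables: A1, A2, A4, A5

(A1 OR A2 OR A4 OR A5) AND (A1 OR A2 OR A4 OR NOT A5) AND (A1 OR NOT A2 OR A4 OR NOT A5) AND (A1 OR NOT A2 OR NOT A4 OR A5) AND (NOT A1 OR A2 OR NOT A4 OR A5) AND (NOT A1 OR A2 OR NOT A4 OR NOT A5) AND (NOT A1 OR NOT A2 OR A4 OR A5) AND (NOT A1 OR NOT A2 OR NOT A4 OR NOT A5)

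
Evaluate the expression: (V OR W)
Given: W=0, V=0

Substituting: (0 OR 0)
= 0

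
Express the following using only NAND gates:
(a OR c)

((a NAND a) NAND (c NAND c))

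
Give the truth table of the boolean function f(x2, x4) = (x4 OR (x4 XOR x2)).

x2 | x4 | Output
----------------
0 | 0 | 0
0 | 1 | 1
1 | 0 | 1
1 | 1 | 1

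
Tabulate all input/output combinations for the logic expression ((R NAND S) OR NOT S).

S | R | Output
--------------
0 | 0 | 1
0 | 1 | 1
1 | 0 | 1
1 | 1 | 0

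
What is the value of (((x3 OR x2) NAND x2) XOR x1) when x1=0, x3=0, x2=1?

Substituting: (((0 OR 1) NAND 1) XOR 0)
= 0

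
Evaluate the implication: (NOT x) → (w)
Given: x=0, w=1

Antecedent (NOT x) = 1; consequent (w) = 1.
1 → 1 = 1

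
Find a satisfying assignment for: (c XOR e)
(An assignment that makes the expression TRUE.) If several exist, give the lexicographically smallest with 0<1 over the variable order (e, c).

e=0, c=1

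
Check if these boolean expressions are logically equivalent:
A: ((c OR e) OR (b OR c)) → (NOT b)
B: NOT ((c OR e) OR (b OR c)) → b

No, Inverse is not equivalent to original (counterexample: e=0, c=0, b=0)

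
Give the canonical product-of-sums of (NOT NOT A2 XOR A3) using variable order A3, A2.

ΠM(0, 3) = (A3 OR A2) AND (NOT A3 OR NOT A2)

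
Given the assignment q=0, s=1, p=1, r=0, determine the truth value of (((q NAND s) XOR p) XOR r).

Substituting: (((0 NAND 1) XOR 1) XOR 0)
= 0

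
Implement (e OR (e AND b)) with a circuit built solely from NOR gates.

((e NOR ((e NOR e) NOR (b NOR b))) NOR (e NOR ((e NOR e) NOR (b NOR b))))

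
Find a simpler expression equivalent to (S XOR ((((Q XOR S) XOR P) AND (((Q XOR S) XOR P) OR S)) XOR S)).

By XOR self-cancellation ((E XOR v) XOR v = E) then absorption (E AND (E OR v) = E):
= ((Q XOR S) XOR P)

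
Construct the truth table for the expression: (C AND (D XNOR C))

C | D | Output
--------------
0 | 0 | 0
0 | 1 | 0
1 | 0 | 0
1 | 1 | 1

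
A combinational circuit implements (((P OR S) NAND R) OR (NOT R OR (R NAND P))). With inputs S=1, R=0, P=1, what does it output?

Substituting: (((1 OR 1) NAND 0) OR (NOT 0 OR (0 NAND 1)))
= 1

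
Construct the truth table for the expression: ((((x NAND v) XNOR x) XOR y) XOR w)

x | y | w | v | Output
----------------------
0 | 0 | 0 | 0 | 0
0 | 0 | 0 | 1 | 0
0 | 0 | 1 | 0 | 1
0 | 0 | 1 | 1 | 1
0 | 1 | 0 | 0 | 1
0 | 1 | 0 | 1 | 1
0 | 1 | 1 | 0 | 0
0 | 1 | 1 | 1 | 0
1 | 0 | 0 | 0 | 1
1 | 0 | 0 | 1 | 0
1 | 0 | 1 | 0 | 0
1 | 0 | 1 | 1 | 1
1 | 1 | 0 | 0 | 0
1 | 1 | 0 | 1 | 1
1 | 1 | 1 | 0 | 1
1 | 1 | 1 | 1 | 0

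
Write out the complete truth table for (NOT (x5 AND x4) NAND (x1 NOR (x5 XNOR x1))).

x1 | x5 | x4 | Output
---------------------
0 | 0 | 0 | 1
0 | 0 | 1 | 1
0 | 1 | 0 | 0
0 | 1 | 1 | 1
1 | 0 | 0 | 1
1 | 0 | 1 | 1
1 | 1 | 0 | 1
1 | 1 | 1 | 1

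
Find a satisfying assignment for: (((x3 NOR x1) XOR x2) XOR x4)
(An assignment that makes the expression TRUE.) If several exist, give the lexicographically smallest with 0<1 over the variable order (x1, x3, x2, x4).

x1=0, x3=0, x2=0, x4=0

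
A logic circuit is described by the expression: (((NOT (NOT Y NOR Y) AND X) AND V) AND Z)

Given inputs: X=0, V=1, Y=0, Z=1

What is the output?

Substituting: (((NOT (NOT 0 NOR 0) AND 0) AND 1) AND 1)
= 0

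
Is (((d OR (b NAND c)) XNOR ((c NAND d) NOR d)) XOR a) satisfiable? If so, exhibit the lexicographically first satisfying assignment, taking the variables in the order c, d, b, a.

c=0, d=0, b=0, a=1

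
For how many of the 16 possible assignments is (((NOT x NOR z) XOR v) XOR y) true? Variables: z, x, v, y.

Satisfying assignments: (0,0,0,1), (0,0,1,0), (0,1,0,0), (0,1,1,1), (1,0,0,1), (1,0,1,0), (1,1,0,1), (1,1,1,0)
Count: 8 out of 16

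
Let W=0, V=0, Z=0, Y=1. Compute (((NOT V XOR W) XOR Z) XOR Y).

Substituting: (((NOT 0 XOR 0) XOR 0) XOR 1)
= 0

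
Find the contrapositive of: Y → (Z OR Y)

Contrapositive: NOT (Z OR Y) → NOT Y
Note: A statement and its contrapositive are logically equivalent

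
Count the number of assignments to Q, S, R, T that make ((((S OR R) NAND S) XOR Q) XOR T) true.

Satisfying assignments: (0,0,0,0), (0,0,1,0), (0,1,0,1), (0,1,1,1), (1,0,0,1), (1,0,1,1), (1,1,0,0), (1,1,1,0)
Count: 8 out of 16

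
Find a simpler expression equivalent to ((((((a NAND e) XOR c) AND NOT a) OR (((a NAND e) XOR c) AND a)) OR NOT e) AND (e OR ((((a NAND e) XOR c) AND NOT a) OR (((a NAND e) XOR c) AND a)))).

By distribution ((E OR v) AND (E OR NOT v) = E) then distribution ((E AND v) OR (E AND NOT v) = E):
= ((a NAND e) XOR c)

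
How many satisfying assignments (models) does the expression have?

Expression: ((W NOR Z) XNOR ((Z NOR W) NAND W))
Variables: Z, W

Satisfying assignments: (0,0)
Count: 1 out of 4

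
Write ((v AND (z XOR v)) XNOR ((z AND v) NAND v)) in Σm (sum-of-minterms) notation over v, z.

Σm(2, 3) = (v AND NOT z) OR (v AND z)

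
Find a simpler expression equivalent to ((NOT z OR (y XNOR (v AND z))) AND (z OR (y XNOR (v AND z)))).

By distribution ((E OR v) AND (E OR NOT v) = E):
= (y XNOR (v AND z))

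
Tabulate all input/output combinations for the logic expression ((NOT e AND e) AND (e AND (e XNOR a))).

a | e | Output
--------------
0 | 0 | 0
0 | 1 | 0
1 | 0 | 0
1 | 1 | 0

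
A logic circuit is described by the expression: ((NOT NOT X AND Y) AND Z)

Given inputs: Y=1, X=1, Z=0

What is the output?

Substituting: ((NOT NOT 1 AND 1) AND 0)
= 0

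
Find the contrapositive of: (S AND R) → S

Contrapositive: NOT S → NOT (S AND R)
Note: A statement and its contrapositive are logically equivalent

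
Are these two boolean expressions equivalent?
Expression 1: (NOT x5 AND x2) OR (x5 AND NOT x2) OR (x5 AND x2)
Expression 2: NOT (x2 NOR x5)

Yes, they are equivalent — the two output columns agree on all 4 assignments:
x5 | x2 | Expression 1 | Expression 2
-------------------------------------
0 | 0 | 0 | 0
0 | 1 | 1 | 1
1 | 0 | 1 | 1
1 | 1 | 1 | 1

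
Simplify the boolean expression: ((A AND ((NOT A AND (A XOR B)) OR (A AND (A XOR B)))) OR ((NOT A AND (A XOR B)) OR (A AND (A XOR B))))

By absorption (E OR (E AND v) = E) then distribution ((E AND v) OR (E AND NOT v) = E):
= (A XOR B)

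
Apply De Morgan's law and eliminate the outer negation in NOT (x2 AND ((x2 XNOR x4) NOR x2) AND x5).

NOT x2 OR NOT ((x2 XNOR x4) NOR x2) OR NOT x5
De Morgan's: NOT(AND of terms) = OR of negations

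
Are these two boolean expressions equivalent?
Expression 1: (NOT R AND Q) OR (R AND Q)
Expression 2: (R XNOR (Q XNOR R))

Yes, they are equivalent — the two output columns agree on all 4 assignments:
R | Q | Expression 1 | Expression 2
-----------------------------------
0 | 0 | 0 | 0
0 | 1 | 1 | 1
1 | 0 | 0 | 0
1 | 1 | 1 | 1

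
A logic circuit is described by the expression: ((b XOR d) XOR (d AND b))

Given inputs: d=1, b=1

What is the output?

Substituting: ((1 XOR 1) XOR (1 AND 1))
= 1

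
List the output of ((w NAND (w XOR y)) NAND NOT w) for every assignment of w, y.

w | y | Output
--------------
0 | 0 | 0
0 | 1 | 0
1 | 0 | 1
1 | 1 | 1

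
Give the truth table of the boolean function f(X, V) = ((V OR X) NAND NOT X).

X | V | Output
--------------
0 | 0 | 1
0 | 1 | 0
1 | 0 | 1
1 | 1 | 1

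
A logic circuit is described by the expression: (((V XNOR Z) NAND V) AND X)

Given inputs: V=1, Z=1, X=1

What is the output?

Substituting: (((1 XNOR 1) NAND 1) AND 1)
= 0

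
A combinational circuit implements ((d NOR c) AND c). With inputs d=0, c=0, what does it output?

Substituting: ((0 NOR 0) AND 0)
= 0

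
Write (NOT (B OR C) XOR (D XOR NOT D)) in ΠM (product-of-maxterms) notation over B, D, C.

ΠM(0, 2) = (B OR D OR C) AND (B OR NOT D OR C)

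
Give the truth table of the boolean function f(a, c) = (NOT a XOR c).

a | c | Output
--------------
0 | 0 | 1
0 | 1 | 0
1 | 0 | 0
1 | 1 | 1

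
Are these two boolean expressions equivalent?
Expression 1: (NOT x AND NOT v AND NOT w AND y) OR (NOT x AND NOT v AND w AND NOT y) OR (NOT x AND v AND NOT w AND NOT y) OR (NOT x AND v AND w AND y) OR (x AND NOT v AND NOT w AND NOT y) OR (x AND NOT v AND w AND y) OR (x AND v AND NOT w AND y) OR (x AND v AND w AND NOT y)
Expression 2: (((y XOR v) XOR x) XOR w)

Yes, they are equivalent — the two output columns agree on all 16 assignments:
x | v | w | y | Expression 1 | Expression 2
-------------------------------------------
0 | 0 | 0 | 0 | 0 | 0
0 | 0 | 0 | 1 | 1 | 1
0 | 0 | 1 | 0 | 1 | 1
0 | 0 | 1 | 1 | 0 | 0
0 | 1 | 0 | 0 | 1 | 1
0 | 1 | 0 | 1 | 0 | 0
0 | 1 | 1 | 0 | 0 | 0
0 | 1 | 1 | 1 | 1 | 1
1 | 0 | 0 | 0 | 1 | 1
1 | 0 | 0 | 1 | 0 | 0
1 | 0 | 1 | 0 | 0 | 0
1 | 0 | 1 | 1 | 1 | 1
1 | 1 | 0 | 0 | 0 | 0
1 | 1 | 0 | 1 | 1 | 1
1 | 1 | 1 | 0 | 1 | 1
1 | 1 | 1 | 1 | 0 | 0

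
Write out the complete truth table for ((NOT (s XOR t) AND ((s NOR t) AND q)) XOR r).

r | t | s | q | Output
----------------------
0 | 0 | 0 | 0 | 0
0 | 0 | 0 | 1 | 1
0 | 0 | 1 | 0 | 0
0 | 0 | 1 | 1 | 0
0 | 1 | 0 | 0 | 0
0 | 1 | 0 | 1 | 0
0 | 1 | 1 | 0 | 0
0 | 1 | 1 | 1 | 0
1 | 0 | 0 | 0 | 1
1 | 0 | 0 | 1 | 0
1 | 0 | 1 | 0 | 1
1 | 0 | 1 | 1 | 1
1 | 1 | 0 | 0 | 1
1 | 1 | 0 | 1 | 1
1 | 1 | 1 | 0 | 1
1 | 1 | 1 | 1 | 1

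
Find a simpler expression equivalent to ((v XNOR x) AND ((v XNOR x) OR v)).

By absorption (E AND (E OR v) = E):
= (v XNOR x)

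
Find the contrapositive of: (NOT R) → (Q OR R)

Contrapositive: NOT (Q OR R) → R
Note: A statement and its contrapositive are logically equivalent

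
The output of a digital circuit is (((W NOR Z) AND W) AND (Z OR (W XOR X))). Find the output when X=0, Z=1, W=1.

Substituting: (((1 NOR 1) AND 1) AND (1 OR (1 XOR 0)))
= 0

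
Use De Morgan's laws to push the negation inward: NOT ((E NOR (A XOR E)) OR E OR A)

NOT (E NOR (A XOR E)) AND NOT E AND NOT A
De Morgan's: NOT(OR of terms) = AND of negations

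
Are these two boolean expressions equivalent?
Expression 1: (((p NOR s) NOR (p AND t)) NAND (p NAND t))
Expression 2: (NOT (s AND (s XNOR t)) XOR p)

No. Counterexample: with s=0, t=1, p=1, Expression 1 = 1 but Expression 2 = 0.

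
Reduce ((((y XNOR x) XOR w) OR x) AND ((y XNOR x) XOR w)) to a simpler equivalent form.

By absorption (E AND (E OR v) = E):
= ((y XNOR x) XOR w)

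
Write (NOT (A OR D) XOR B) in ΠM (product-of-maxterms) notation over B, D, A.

ΠM(1, 2, 3, 4) = (B OR D OR NOT A) AND (B OR NOT D OR A) AND (B OR NOT D OR NOT A) AND (NOT B OR D OR A)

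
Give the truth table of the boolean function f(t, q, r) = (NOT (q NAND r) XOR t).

t | q | r | Output
------------------
0 | 0 | 0 | 0
0 | 0 | 1 | 0
0 | 1 | 0 | 0
0 | 1 | 1 | 1
1 | 0 | 0 | 1
1 | 0 | 1 | 1
1 | 1 | 0 | 1
1 | 1 | 1 | 0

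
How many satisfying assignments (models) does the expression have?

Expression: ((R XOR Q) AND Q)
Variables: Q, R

Satisfying assignments: (1,0)
Count: 1 out of 4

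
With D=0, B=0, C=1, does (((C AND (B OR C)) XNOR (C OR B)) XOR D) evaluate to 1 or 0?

Substituting: (((1 AND (0 OR 1)) XNOR (1 OR 0)) XOR 0)
= 1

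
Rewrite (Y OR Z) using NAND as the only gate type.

((Y NAND Y) NAND (Z NAND Z))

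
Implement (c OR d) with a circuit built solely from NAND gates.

((c NAND c) NAND (d NAND d))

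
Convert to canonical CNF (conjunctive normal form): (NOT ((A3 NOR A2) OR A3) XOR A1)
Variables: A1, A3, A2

(A1 OR A3 OR A2) AND (A1 OR NOT A3 OR A2) AND (A1 OR NOT A3 OR NOT A2) AND (NOT A1 OR A3 OR NOT A2)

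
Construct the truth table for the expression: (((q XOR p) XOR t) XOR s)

q | t | s | p | Output
----------------------
0 | 0 | 0 | 0 | 0
0 | 0 | 0 | 1 | 1
0 | 0 | 1 | 0 | 1
0 | 0 | 1 | 1 | 0
0 | 1 | 0 | 0 | 1
0 | 1 | 0 | 1 | 0
0 | 1 | 1 | 0 | 0
0 | 1 | 1 | 1 | 1
1 | 0 | 0 | 0 | 1
1 | 0 | 0 | 1 | 0
1 | 0 | 1 | 0 | 0
1 | 0 | 1 | 1 | 1
1 | 1 | 0 | 0 | 0
1 | 1 | 0 | 1 | 1
1 | 1 | 1 | 0 | 1
1 | 1 | 1 | 1 | 0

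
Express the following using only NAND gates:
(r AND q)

((r NAND q) NAND (r NAND q))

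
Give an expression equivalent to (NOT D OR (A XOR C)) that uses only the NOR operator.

(((D NOR D) NOR ((((A NOR C) NOR (A NOR C)) NOR ((A NOR C) NOR (A NOR C))) NOR ((((A NOR A) NOR (C NOR C)) NOR ((A NOR A) NOR (C NOR C))) NOR (((A NOR A) NOR (C NOR C)) NOR ((A NOR A) NOR (C NOR C)))))) NOR ((D NOR D) NOR ((((A NOR C) NOR (A NOR C)) NOR ((A NOR C) NOR (A NOR C))) NOR ((((A NOR A) NOR (C NOR C)) NOR ((A NOR A) NOR (C NOR C))) NOR (((A NOR A) NOR (C NOR C)) NOR ((A NOR A) NOR (C NOR C)))))))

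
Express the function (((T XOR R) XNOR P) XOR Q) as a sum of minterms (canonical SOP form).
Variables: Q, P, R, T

Σm(0, 3, 5, 6, 9, 10, 12, 15) = (NOT Q AND NOT P AND NOT R AND NOT T) OR (NOT Q AND NOT P AND R AND T) OR (NOT Q AND P AND NOT R AND T) OR (NOT Q AND P AND R AND NOT T) OR (Q AND NOT P AND NOT R AND T) OR (Q AND NOT P AND R AND NOT T) OR (Q AND P AND NOT R AND NOT T) OR (Q AND P AND R AND T)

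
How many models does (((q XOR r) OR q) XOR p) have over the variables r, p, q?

Satisfying assignments: (0,0,1), (0,1,0), (1,0,0), (1,0,1)
Count: 4 out of 8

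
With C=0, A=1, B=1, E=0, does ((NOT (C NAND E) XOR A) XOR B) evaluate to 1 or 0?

Substituting: ((NOT (0 NAND 0) XOR 1) XOR 1)
= 0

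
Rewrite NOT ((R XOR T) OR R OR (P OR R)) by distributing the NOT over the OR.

NOT (R XOR T) AND NOT R AND NOT (P OR R)
De Morgan's: NOT(OR of terms) = AND of negations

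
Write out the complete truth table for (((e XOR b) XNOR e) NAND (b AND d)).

d | e | b | Output
------------------
0 | 0 | 0 | 1
0 | 0 | 1 | 1
0 | 1 | 0 | 1
0 | 1 | 1 | 1
1 | 0 | 0 | 1
1 | 0 | 1 | 1
1 | 1 | 0 | 1
1 | 1 | 1 | 1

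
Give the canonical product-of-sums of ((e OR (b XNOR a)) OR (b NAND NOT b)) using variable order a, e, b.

ΠM() = TRUE (no maxterms)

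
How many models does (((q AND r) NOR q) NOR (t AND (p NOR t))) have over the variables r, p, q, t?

Satisfying assignments: (0,0,1,0), (0,0,1,1), (0,1,1,0), (0,1,1,1), (1,0,1,0), (1,0,1,1), (1,1,1,0), (1,1,1,1)
Count: 8 out of 16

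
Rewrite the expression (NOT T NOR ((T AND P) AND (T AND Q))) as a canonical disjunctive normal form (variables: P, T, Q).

(NOT P AND T AND NOT Q) OR (NOT P AND T AND Q) OR (P AND T AND NOT Q)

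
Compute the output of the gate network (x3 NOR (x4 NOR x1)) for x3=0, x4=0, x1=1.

Substituting: (0 NOR (0 NOR 1))
= 1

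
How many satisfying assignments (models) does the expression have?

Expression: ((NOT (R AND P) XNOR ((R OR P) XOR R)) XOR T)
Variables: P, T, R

Satisfying assignments: (0,1,0), (0,1,1), (1,0,0), (1,0,1)
Count: 4 out of 8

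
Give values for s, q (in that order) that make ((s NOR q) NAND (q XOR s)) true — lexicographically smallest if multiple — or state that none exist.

s=0, q=0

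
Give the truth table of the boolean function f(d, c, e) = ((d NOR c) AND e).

d | c | e | Output
------------------
0 | 0 | 0 | 0
0 | 0 | 1 | 1
0 | 1 | 0 | 0
0 | 1 | 1 | 0
1 | 0 | 0 | 0
1 | 0 | 1 | 0
1 | 1 | 0 | 0
1 | 1 | 1 | 0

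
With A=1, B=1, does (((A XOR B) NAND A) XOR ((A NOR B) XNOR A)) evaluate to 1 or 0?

Substituting: (((1 XOR 1) NAND 1) XOR ((1 NOR 1) XNOR 1))
= 1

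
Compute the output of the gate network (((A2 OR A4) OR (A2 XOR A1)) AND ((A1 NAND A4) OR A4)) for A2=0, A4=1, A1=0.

Substituting: (((0 OR 1) OR (0 XOR 0)) AND ((0 NAND 1) OR 1))
= 1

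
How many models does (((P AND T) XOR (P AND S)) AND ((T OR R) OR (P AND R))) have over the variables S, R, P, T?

Satisfying assignments: (0,0,1,1), (0,1,1,1), (1,1,1,0)
Count: 3 out of 16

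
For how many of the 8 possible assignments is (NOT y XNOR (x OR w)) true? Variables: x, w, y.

Satisfying assignments: (0,0,1), (0,1,0), (1,0,0), (1,1,0)
Count: 4 out of 8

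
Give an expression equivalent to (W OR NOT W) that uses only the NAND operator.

((W NAND W) NAND ((W NAND W) NAND (W NAND W)))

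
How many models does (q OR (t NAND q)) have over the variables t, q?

Satisfying assignments: (0,0), (0,1), (1,0), (1,1)
Count: 4 out of 4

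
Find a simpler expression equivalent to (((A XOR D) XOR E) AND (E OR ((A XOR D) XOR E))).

By absorption (E AND (E OR v) = E):
= ((A XOR D) XOR E)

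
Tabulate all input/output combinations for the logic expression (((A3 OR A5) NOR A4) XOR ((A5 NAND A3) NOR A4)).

A4 | A3 | A5 | Output
---------------------
0 | 0 | 0 | 1
0 | 0 | 1 | 0
0 | 1 | 0 | 0
0 | 1 | 1 | 1
1 | 0 | 0 | 0
1 | 0 | 1 | 0
1 | 1 | 0 | 0
1 | 1 | 1 | 0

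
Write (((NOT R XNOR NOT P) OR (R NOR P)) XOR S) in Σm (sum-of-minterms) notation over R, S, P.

Σm(0, 3, 5, 6) = (NOT R AND NOT S AND NOT P) OR (NOT R AND S AND P) OR (R AND NOT S AND P) OR (R AND S AND NOT P)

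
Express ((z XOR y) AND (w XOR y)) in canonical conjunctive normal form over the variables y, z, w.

(y OR z OR w) AND (y OR z OR NOT w) AND (y OR NOT z OR w) AND (NOT y OR z OR NOT w) AND (NOT y OR NOT z OR w) AND (NOT y OR NOT z OR NOT w)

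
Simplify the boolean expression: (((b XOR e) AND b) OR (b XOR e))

By absorption (E OR (E AND v) = E):
= (b XOR e)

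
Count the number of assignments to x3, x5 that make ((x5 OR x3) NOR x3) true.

Satisfying assignments: (0,0)
Count: 1 out of 4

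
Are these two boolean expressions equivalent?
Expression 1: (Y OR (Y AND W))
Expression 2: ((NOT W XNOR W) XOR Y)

Yes, they are equivalent — the two output columns agree on all 4 assignments:
Y | W | Expression 1 | Expression 2
-----------------------------------
0 | 0 | 0 | 0
0 | 1 | 0 | 0
1 | 0 | 1 | 1
1 | 1 | 1 | 1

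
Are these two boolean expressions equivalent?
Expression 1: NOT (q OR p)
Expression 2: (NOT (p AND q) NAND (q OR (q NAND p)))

No. Counterexample: with q=0, p=0, Expression 1 = 1 but Expression 2 = 0.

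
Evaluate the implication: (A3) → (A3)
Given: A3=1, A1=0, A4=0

Antecedent (A3) = 1; consequent (A3) = 1.
1 → 1 = 1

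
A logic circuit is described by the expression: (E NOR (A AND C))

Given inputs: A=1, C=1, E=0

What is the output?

Substituting: (0 NOR (1 AND 1))
= 0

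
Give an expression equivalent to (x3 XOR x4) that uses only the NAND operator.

((x3 NAND (x3 NAND x4)) NAND (x4 NAND (x3 NAND x4)))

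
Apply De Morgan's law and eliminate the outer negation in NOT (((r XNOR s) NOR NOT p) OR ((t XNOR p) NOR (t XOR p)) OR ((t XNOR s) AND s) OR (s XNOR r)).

NOT ((r XNOR s) NOR NOT p) AND NOT ((t XNOR p) NOR (t XOR p)) AND NOT ((t XNOR s) AND s) AND NOT (s XNOR r)
De Morgan's: NOT(OR of terms) = AND of negations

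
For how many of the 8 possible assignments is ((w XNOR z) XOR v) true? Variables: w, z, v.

Satisfying assignments: (0,0,0), (0,1,1), (1,0,1), (1,1,0)
Count: 4 out of 8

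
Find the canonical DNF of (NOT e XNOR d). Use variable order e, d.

(NOT e AND d) OR (e AND NOT d)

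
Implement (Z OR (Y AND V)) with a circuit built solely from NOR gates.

((Z NOR ((Y NOR Y) NOR (V NOR V))) NOR (Z NOR ((Y NOR Y) NOR (V NOR V))))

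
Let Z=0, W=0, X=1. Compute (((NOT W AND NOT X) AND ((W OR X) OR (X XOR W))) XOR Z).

Substituting: (((NOT 0 AND NOT 1) AND ((0 OR 1) OR (1 XOR 0))) XOR 0)
= 0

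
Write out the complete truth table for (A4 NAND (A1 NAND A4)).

A1 | A4 | Output
----------------
0 | 0 | 1
0 | 1 | 0
1 | 0 | 1
1 | 1 | 1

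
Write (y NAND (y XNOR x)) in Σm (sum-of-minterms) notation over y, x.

Σm(0, 1, 2) = (NOT y AND NOT x) OR (NOT y AND x) OR (y AND NOT x)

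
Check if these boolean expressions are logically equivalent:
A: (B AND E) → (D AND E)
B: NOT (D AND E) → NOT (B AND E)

Yes, Contrapositive is always equivalent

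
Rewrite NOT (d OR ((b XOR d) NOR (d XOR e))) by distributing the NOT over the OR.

NOT d AND NOT ((b XOR d) NOR (d XOR e))
De Morgan's: NOT(OR of terms) = AND of negations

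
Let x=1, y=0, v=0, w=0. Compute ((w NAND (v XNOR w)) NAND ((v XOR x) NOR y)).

Substituting: ((0 NAND (0 XNOR 0)) NAND ((0 XOR 1) NOR 0))
= 1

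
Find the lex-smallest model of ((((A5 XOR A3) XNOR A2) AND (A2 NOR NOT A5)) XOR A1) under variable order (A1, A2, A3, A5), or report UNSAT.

A1=0, A2=0, A3=1, A5=1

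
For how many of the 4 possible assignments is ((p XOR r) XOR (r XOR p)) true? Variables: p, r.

No assignment satisfies the expression.
Count: 0 out of 4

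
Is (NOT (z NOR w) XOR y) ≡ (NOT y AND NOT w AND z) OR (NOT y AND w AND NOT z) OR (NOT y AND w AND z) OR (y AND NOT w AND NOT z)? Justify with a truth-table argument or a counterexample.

Yes, they are equivalent — the two output columns agree on all 8 assignments:
y | w | z | Expression 1 | Expression 2
---------------------------------------
0 | 0 | 0 | 0 | 0
0 | 0 | 1 | 1 | 1
0 | 1 | 0 | 1 | 1
0 | 1 | 1 | 1 | 1
1 | 0 | 0 | 1 | 1
1 | 0 | 1 | 0 | 0
1 | 1 | 0 | 0 | 0
1 | 1 | 1 | 0 | 0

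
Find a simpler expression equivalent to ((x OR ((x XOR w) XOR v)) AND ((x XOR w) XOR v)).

By absorption (E AND (E OR v) = E):
= ((x XOR w) XOR v)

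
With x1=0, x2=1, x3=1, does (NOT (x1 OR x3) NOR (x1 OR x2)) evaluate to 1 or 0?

Substituting: (NOT (0 OR 1) NOR (0 OR 1))
= 0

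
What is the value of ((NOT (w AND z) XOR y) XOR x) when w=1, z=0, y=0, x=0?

Substituting: ((NOT (1 AND 0) XOR 0) XOR 0)
= 1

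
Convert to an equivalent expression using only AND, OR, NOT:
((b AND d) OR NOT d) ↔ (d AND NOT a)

(((b AND d) OR NOT d) AND (d AND NOT a)) OR (NOT ((b AND d) OR NOT d) AND NOT (d AND NOT a))
(Biconditional = both true or both false)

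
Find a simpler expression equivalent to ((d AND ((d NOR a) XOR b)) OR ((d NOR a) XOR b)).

By absorption (E OR (E AND v) = E):
= ((d NOR a) XOR b)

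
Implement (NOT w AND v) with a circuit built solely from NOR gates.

(((w NOR w) NOR (w NOR w)) NOR (v NOR v))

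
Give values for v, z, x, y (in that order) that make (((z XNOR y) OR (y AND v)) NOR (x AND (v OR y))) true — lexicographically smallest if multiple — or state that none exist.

v=0, z=0, x=0, y=1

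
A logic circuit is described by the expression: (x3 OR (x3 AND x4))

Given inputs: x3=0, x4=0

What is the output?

Substituting: (0 OR (0 AND 0))
= 0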